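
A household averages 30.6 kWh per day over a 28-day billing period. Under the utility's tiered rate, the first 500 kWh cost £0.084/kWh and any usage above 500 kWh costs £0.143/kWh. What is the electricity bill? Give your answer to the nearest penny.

Usage = 30.6 kWh/day × 28 days = 856.8 kWh
First 500 kWh × £0.084 = £42.00
Remaining 356.8 kWh × £0.143 = £51.02
Total = £93.02

£93.02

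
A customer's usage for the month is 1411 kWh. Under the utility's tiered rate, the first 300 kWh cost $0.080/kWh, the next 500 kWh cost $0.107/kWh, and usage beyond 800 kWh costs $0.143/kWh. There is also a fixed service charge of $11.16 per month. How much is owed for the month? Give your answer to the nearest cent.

$176.03

First 300 kWh × $0.080 = $24.00
Next 500 kWh × $0.107 = $53.50
Remaining 611 kWh × $0.143 = $87.37
Energy charge = $164.87; + service $11.16 = $176.03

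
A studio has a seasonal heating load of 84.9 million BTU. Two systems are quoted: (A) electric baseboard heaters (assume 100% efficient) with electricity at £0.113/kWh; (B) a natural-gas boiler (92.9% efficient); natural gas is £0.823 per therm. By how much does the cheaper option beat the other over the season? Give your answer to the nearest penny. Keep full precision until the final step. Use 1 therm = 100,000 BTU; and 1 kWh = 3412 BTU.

£2059.62

Heat load = 84.9 × 10⁶ BTU = 84,900,000 BTU
Gas: input = 84,900,000 / 0.929 = 91,388,590 BTU = 913.9 therm → 913.9 × £0.823 = £752.13
Electric: 84,900,000 BTU / 3412 = 24,880 kWh → × £0.113 = £2,811.75
Difference = |£752.13 − £2,811.75| = £2,059.62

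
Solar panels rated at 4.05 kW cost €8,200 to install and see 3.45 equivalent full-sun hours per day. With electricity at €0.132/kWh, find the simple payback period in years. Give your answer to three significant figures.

12.2 years

Daily generation = 4.05 kW × 3.45 h = 13.97 kWh
Annual generation = 13.97 × 365 = 5100 kWh
Annual savings = 5100 × €0.132 = €673.20
Payback = €8,200 / €673.20 = 12.2 years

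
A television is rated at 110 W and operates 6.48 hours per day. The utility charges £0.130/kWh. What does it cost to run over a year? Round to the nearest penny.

£33.82

Energy = 110 W × 6.48 h/day × 365 days = 260,172 Wh = 260.2 kWh
Cost = 260.2 kWh × £0.130/kWh = £33.82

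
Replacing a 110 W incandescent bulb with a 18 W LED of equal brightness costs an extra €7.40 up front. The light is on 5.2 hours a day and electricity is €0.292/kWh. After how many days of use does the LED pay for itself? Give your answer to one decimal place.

Power saved = 110 − 18 = 92 W
Daily energy saved = 92 W × 5.2 h = 478.4 Wh = 0.4784 kWh
Daily savings = 0.4784 × €0.292 = €0.1397
Payback = €7.40 / €0.1397 per day = 52.97 days

53.0 days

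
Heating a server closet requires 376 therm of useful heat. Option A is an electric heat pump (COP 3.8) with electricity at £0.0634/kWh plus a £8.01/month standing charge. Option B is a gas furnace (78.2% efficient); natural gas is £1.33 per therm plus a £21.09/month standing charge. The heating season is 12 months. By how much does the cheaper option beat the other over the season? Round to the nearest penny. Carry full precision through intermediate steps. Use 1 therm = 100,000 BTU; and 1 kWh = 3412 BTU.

£612.59

Heat load = 376 therm × 100,000 = 37,600,000 BTU
Gas: input = 37,600,000 / 0.782 = 48,081,841 BTU = 480.8 therm → 480.8 × £1.33 = £639.49; + 12 × £21.09 standing = £892.57
Heat pump: 37,600,000 BTU / 3412 = 11,020 kWh heat; / 3.8 = 2,900 kWh in → × £0.0634 = £183.86; + 12 × £8.01 standing = £279.98
Difference = |£892.57 − £279.98| = £612.59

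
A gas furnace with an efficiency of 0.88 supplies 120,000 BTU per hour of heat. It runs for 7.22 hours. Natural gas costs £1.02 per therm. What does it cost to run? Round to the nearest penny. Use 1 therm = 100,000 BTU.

£10.04

Heat delivered = 120,000 BTU/h × 7.22 h = 866,400 BTU
Gas input = 866,400 / 0.88 = 984,545 BTU
= 984,545 / 100,000 = 9.845 therm
Cost = 9.845 × £1.02/therm = £10.04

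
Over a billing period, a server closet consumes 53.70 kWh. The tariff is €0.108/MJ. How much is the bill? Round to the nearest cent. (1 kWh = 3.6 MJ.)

€20.88

53.70 kWh × (3.6 MJ/kWh) = 193.3 MJ
Cost = 193.3 MJ × €0.108/MJ = €20.88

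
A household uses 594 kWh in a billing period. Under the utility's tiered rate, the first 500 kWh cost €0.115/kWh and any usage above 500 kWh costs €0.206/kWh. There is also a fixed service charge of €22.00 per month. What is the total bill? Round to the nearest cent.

€98.86

First 500 kWh × €0.115 = €57.50
Remaining 94 kWh × €0.206 = €19.36
Energy charge = €76.86; + service €22.00 = €98.86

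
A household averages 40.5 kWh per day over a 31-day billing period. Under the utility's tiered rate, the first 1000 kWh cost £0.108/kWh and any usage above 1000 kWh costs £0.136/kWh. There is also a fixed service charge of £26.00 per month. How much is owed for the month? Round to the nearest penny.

£168.75

Usage = 40.5 kWh/day × 31 days = 1255.5 kWh
First 1000 kWh × £0.108 = £108.00
Remaining 255.5 kWh × £0.136 = £34.75
Energy charge = £142.75; + service £26.00 = £168.75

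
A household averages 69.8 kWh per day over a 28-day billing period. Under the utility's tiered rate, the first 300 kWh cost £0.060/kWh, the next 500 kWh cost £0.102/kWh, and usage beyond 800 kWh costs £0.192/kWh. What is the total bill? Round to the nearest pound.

Usage = 69.8 kWh/day × 28 days = 1954.4 kWh
First 300 kWh × £0.060 = £18.00
Next 500 kWh × £0.102 = £51.00
Remaining 1154.4 kWh × £0.192 = £221.64
Total = £290.64 ≈ £291

£291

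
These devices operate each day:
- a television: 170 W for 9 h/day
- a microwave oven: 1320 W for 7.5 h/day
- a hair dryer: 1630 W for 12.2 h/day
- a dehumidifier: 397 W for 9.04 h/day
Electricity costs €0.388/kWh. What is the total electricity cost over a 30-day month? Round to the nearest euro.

€406

television: 170 W × 9 h × 30 d = 45,900 Wh = 45.9 kWh
microwave oven: 1320 W × 7.5 h × 30 d = 297,000 Wh = 297 kWh
hair dryer: 1630 W × 12.2 h × 30 d = 596,580 Wh = 596.6 kWh
dehumidifier: 397 W × 9.04 h × 30 d = 107,666 Wh = 107.7 kWh
Total energy = 45.9 + 297 + 596.6 + 107.7 = 1,047 kWh
Cost = 1,047 kWh × €0.388 = €406.29 ≈ €406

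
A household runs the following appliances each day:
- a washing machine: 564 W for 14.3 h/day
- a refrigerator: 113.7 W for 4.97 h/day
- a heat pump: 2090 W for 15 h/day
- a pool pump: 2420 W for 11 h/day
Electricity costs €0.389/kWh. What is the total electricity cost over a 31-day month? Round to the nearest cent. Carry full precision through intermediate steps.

€803.13

washing machine: 564 W × 14.3 h × 31 d = 250,021 Wh = 250 kWh
refrigerator: 113.7 W × 4.97 h × 31 d = 17,518 Wh = 17.52 kWh
heat pump: 2090 W × 15 h × 31 d = 971,850 Wh = 971.9 kWh
pool pump: 2420 W × 11 h × 31 d = 825,220 Wh = 825.2 kWh
Total energy = 250 + 17.52 + 971.9 + 825.2 = 2,065 kWh
Cost = 2,065 kWh × €0.389 = €803.13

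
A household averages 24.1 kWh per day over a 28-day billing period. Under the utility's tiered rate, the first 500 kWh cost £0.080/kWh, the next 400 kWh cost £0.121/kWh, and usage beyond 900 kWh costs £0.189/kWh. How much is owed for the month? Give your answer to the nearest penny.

Usage = 24.1 kWh/day × 28 days = 674.8 kWh
First 500 kWh × £0.080 = £40.00
Next 174.8 kWh × £0.121 = £21.15
Remaining tier: 0 kWh (not reached)
Total = £61.15

£61.15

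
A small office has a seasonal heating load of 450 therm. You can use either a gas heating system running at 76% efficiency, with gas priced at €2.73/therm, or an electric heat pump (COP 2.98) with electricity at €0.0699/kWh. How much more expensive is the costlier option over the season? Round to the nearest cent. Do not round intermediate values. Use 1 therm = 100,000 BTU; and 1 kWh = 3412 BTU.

€1307.09

Heat load = 450 therm × 100,000 = 45,000,000 BTU
Gas: input = 45,000,000 / 0.76 = 59,210,526 BTU = 592.1 therm → 592.1 × €2.73 = €1,616.45
Heat pump: 45,000,000 BTU / 3412 = 13,190 kWh heat; / 2.98 = 4,426 kWh in → × €0.0699 = €309.36
Difference = |€1,616.45 − €309.36| = €1,307.09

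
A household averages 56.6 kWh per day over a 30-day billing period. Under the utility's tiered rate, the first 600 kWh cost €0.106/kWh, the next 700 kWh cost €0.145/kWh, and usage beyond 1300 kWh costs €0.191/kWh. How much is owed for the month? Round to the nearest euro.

Usage = 56.6 kWh/day × 30 days = 1698 kWh
First 600 kWh × €0.106 = €63.60
Next 700 kWh × €0.145 = €101.50
Remaining 398 kWh × €0.191 = €76.02
Total = €241.12 ≈ €241

€241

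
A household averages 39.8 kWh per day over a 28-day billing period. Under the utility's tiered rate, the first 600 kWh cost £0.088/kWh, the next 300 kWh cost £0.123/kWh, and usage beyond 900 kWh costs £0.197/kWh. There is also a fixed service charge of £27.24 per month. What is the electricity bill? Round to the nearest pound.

Usage = 39.8 kWh/day × 28 days = 1114.4 kWh
First 600 kWh × £0.088 = £52.80
Next 300 kWh × £0.123 = £36.90
Remaining 214.4 kWh × £0.197 = £42.24
Energy charge = £131.94; + service £27.24 = £159.18 ≈ £159

£159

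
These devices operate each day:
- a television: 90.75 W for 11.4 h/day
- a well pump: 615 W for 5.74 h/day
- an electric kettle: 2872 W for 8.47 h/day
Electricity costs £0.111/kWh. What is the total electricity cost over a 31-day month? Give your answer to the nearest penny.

television: 90.75 W × 11.4 h × 31 d = 32,071 Wh = 32.07 kWh
well pump: 615 W × 5.74 h × 31 d = 109,433 Wh = 109.4 kWh
electric kettle: 2872 W × 8.47 h × 31 d = 754,101 Wh = 754.1 kWh
Total energy = 32.07 + 109.4 + 754.1 = 895.6 kWh
Cost = 895.6 kWh × £0.111 = £99.41

£99.41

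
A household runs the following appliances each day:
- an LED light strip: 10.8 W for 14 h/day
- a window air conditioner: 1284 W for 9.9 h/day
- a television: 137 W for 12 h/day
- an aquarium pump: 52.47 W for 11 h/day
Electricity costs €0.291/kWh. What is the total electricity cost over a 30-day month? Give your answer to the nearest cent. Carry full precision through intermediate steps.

€131.68

LED light strip: 10.8 W × 14 h × 30 d = 4,536 Wh = 4.536 kWh
window air conditioner: 1284 W × 9.9 h × 30 d = 381,348 Wh = 381.3 kWh
television: 137 W × 12 h × 30 d = 49,320 Wh = 49.32 kWh
aquarium pump: 52.47 W × 11 h × 30 d = 17,315 Wh = 17.32 kWh
Total energy = 4.536 + 381.3 + 49.32 + 17.32 = 452.5 kWh
Cost = 452.5 kWh × €0.291 = €131.68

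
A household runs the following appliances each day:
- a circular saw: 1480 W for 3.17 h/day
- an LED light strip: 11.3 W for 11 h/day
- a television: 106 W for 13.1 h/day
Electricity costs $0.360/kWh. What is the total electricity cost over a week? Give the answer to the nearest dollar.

circular saw: 1480 W × 3.17 h × 7 d = 32,841 Wh = 32.84 kWh
LED light strip: 11.3 W × 11 h × 7 d = 870 Wh = 0.8701 kWh
television: 106 W × 13.1 h × 7 d = 9,720 Wh = 9.72 kWh
Total energy = 32.84 + 0.8701 + 9.72 = 43.43 kWh
Cost = 43.43 kWh × $0.360 = $15.64 ≈ $16

$16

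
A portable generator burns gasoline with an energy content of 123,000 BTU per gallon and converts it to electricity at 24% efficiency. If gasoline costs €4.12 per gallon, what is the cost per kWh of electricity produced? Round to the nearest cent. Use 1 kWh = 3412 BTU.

Electrical output per gallon = 123,000 BTU × 0.24 / 3412 BTU/kWh = 8.652 kWh
Cost per kWh = €4.12 / 8.652 kWh = €0.476

€0.48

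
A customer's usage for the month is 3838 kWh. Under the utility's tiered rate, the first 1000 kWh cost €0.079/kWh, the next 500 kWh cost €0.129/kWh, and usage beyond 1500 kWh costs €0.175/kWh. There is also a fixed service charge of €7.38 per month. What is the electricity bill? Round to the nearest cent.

€560.03

First 1000 kWh × €0.079 = €79.00
Next 500 kWh × €0.129 = €64.50
Remaining 2338 kWh × €0.175 = €409.15
Energy charge = €552.65; + service €7.38 = €560.03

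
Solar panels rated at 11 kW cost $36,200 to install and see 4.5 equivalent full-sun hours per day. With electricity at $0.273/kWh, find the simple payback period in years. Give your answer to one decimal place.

Daily generation = 11 kW × 4.5 h = 49.5 kWh
Annual generation = 49.5 × 365 = 18068 kWh
Annual savings = 18068 × $0.273 = $4,932.43
Payback = $36,200 / $4,932.43 = 7.34 years

7.3 years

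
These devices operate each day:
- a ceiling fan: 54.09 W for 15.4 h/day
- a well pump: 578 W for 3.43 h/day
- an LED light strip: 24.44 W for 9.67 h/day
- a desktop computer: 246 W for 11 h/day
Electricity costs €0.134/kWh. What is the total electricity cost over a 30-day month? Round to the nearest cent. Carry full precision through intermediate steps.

ceiling fan: 54.09 W × 15.4 h × 30 d = 24,990 Wh = 24.99 kWh
well pump: 578 W × 3.43 h × 30 d = 59,476 Wh = 59.48 kWh
LED light strip: 24.44 W × 9.67 h × 30 d = 7,090 Wh = 7.09 kWh
desktop computer: 246 W × 11 h × 30 d = 81,180 Wh = 81.18 kWh
Total energy = 24.99 + 59.48 + 7.09 + 81.18 = 172.7 kWh
Cost = 172.7 kWh × €0.134 = €23.15

€23.15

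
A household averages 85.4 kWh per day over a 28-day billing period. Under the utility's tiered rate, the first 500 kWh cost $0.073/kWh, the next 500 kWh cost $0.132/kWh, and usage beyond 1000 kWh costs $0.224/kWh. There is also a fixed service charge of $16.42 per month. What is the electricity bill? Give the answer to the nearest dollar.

Usage = 85.4 kWh/day × 28 days = 2391.2 kWh
First 500 kWh × $0.073 = $36.50
Next 500 kWh × $0.132 = $66.00
Remaining 1391.2 kWh × $0.224 = $311.63
Energy charge = $414.13; + service $16.42 = $430.55 ≈ $431

$431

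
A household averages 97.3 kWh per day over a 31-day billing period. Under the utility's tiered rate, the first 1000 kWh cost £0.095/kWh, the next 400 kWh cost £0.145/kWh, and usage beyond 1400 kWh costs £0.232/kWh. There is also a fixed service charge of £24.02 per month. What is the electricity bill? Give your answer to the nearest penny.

Usage = 97.3 kWh/day × 31 days = 3016.3 kWh
First 1000 kWh × £0.095 = £95.00
Next 400 kWh × £0.145 = £58.00
Remaining 1616.3 kWh × £0.232 = £374.98
Energy charge = £527.98; + service £24.02 = £552.00

£552.00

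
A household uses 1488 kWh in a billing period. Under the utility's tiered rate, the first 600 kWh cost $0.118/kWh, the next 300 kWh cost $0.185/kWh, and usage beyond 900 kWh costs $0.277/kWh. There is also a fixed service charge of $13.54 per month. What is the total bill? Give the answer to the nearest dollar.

First 600 kWh × $0.118 = $70.80
Next 300 kWh × $0.185 = $55.50
Remaining 588 kWh × $0.277 = $162.88
Energy charge = $289.18; + service $13.54 = $302.72 ≈ $303

$303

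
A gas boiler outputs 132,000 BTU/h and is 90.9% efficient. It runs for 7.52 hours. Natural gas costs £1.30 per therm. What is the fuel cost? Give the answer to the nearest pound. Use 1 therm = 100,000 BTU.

£14

Heat delivered = 132,000 BTU/h × 7.52 h = 992,640 BTU
Gas input = 992,640 / 0.909 = 1,092,013 BTU
= 1,092,013 / 100,000 = 10.92 therm
Cost = 10.92 × £1.30/therm = £14.20 ≈ £14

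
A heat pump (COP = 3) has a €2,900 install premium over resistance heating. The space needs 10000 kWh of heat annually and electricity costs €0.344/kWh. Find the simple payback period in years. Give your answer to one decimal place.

1.3 years

Resistance: 10000 kWh × €0.344 = €3,440.00/yr
Heat pump: 10000 / 3 = 3333 kWh in → × €0.344 = €1,146.67/yr
Annual savings = €2,293.33
Payback = €2,900 / €2,293.33 = 1.26 years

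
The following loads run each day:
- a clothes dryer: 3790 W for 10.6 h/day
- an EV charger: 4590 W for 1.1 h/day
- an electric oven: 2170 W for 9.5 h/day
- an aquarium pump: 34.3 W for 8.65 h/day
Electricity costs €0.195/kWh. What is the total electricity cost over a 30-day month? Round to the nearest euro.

clothes dryer: 3790 W × 10.6 h × 30 d = 1,205,220 Wh = 1,205 kWh
EV charger: 4590 W × 1.1 h × 30 d = 151,470 Wh = 151.5 kWh
electric oven: 2170 W × 9.5 h × 30 d = 618,450 Wh = 618.5 kWh
aquarium pump: 34.3 W × 8.65 h × 30 d = 8,901 Wh = 8.901 kWh
Total energy = 1,205 + 151.5 + 618.5 + 8.901 = 1,984 kWh
Cost = 1,984 kWh × €0.195 = €386.89 ≈ €387

€387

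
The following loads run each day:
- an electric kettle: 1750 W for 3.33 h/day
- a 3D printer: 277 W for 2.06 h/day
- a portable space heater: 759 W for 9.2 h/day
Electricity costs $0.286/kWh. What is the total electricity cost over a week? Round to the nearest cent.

$26.79

electric kettle: 1750 W × 3.33 h × 7 d = 40,792 Wh = 40.79 kWh
3D printer: 277 W × 2.06 h × 7 d = 3,994 Wh = 3.994 kWh
portable space heater: 759 W × 9.2 h × 7 d = 48,880 Wh = 48.88 kWh
Total energy = 40.79 + 3.994 + 48.88 = 93.67 kWh
Cost = 93.67 kWh × $0.286 = $26.79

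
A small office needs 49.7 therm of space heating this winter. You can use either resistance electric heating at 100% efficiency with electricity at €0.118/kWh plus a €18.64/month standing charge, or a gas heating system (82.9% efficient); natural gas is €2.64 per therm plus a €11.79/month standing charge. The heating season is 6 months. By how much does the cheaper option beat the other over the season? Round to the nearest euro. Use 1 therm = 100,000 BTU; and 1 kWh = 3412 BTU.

Heat load = 49.7 therm × 100,000 = 4,970,000 BTU
Gas: input = 4,970,000 / 0.829 = 5,995,175 BTU = 59.95 therm → 59.95 × €2.64 = €158.27; + 6 × €11.79 standing = €229.01
Electric: 4,970,000 BTU / 3412 = 1,457 kWh → × €0.118 = €171.88; + 6 × €18.64 standing = €283.72
Difference = |€229.01 − €283.72| = €54.71 ≈ €55

€55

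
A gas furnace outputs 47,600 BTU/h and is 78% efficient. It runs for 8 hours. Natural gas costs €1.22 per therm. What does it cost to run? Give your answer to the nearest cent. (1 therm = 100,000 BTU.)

Heat delivered = 47,600 BTU/h × 8 h = 380,800 BTU
Gas input = 380,800 / 0.78 = 488,205 BTU
= 488,205 / 100,000 = 4.882 therm
Cost = 4.882 × €1.22/therm = €5.96

€5.96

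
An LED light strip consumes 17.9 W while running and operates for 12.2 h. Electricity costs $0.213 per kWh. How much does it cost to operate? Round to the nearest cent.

Energy = 17.9 W × 12.2 h = 218 Wh = 0.2184 kWh
Cost = 0.2184 kWh × $0.213/kWh = $0.05

$0.05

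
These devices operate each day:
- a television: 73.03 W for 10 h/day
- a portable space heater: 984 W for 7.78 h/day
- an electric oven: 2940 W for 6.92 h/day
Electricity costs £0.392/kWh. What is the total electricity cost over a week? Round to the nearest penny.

television: 73.03 W × 10 h × 7 d = 5,112 Wh = 5.112 kWh
portable space heater: 984 W × 7.78 h × 7 d = 53,589 Wh = 53.59 kWh
electric oven: 2940 W × 6.92 h × 7 d = 142,414 Wh = 142.4 kWh
Total energy = 5.112 + 53.59 + 142.4 = 201.1 kWh
Cost = 201.1 kWh × £0.392 = £78.84

£78.84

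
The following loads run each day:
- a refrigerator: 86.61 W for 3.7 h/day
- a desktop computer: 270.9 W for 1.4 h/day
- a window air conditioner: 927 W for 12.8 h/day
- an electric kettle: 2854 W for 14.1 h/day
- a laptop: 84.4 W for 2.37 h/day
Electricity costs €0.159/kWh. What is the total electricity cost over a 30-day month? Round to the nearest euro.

€253

refrigerator: 86.61 W × 3.7 h × 30 d = 9,614 Wh = 9.614 kWh
desktop computer: 270.9 W × 1.4 h × 30 d = 11,378 Wh = 11.38 kWh
window air conditioner: 927 W × 12.8 h × 30 d = 355,968 Wh = 356 kWh
electric kettle: 2854 W × 14.1 h × 30 d = 1,207,242 Wh = 1,207 kWh
laptop: 84.4 W × 2.37 h × 30 d = 6,001 Wh = 6.001 kWh
Total energy = 9.614 + 11.38 + 356 + 1,207 + 6.001 = 1,590 kWh
Cost = 1,590 kWh × €0.159 = €252.84 ≈ €253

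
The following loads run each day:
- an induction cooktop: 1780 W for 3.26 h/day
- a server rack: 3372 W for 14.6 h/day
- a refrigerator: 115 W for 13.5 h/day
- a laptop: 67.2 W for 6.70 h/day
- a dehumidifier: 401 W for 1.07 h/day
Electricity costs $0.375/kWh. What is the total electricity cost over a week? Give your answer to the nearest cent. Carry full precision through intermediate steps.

induction cooktop: 1780 W × 3.26 h × 7 d = 40,620 Wh = 40.62 kWh
server rack: 3372 W × 14.6 h × 7 d = 344,618 Wh = 344.6 kWh
refrigerator: 115 W × 13.5 h × 7 d = 10,868 Wh = 10.87 kWh
laptop: 67.2 W × 6.70 h × 7 d = 3,152 Wh = 3.152 kWh
dehumidifier: 401 W × 1.07 h × 7 d = 3,003 Wh = 3.003 kWh
Total energy = 40.62 + 344.6 + 10.87 + 3.152 + 3.003 = 402.3 kWh
Cost = 402.3 kWh × $0.375 = $150.85

$150.85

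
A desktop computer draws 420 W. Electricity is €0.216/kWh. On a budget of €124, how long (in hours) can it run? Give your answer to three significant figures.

1370 h

Energy budget = €124 / €0.216 per kWh = 574.1 kWh = 574,074 Wh
Runtime = 574,074 Wh / 420 W = 1,367 h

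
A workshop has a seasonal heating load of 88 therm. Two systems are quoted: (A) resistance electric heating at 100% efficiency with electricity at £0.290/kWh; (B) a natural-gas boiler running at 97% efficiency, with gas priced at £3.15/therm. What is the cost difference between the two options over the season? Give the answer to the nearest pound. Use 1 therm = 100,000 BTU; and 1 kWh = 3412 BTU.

£462

Heat load = 88 therm × 100,000 = 8,800,000 BTU
Gas: input = 8,800,000 / 0.97 = 9,072,165 BTU = 90.72 therm → 90.72 × £3.15 = £285.77
Electric: 8,800,000 BTU / 3412 = 2,579 kWh → × £0.290 = £747.95
Difference = |£285.77 − £747.95| = £462.18 ≈ £462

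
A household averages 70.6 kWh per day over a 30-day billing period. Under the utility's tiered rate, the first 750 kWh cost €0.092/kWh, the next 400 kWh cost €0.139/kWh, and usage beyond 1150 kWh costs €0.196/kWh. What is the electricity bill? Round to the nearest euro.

€314

Usage = 70.6 kWh/day × 30 days = 2118 kWh
First 750 kWh × €0.092 = €69.00
Next 400 kWh × €0.139 = €55.60
Remaining 968 kWh × €0.196 = €189.73
Total = €314.33 ≈ €314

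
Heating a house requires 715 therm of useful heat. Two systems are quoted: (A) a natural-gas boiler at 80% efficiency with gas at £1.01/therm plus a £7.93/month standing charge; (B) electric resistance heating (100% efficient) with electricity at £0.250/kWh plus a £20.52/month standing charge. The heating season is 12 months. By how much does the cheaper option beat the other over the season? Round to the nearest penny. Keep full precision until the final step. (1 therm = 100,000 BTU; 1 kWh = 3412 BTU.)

£4487.26

Heat load = 715 therm × 100,000 = 71,500,000 BTU
Gas: input = 71,500,000 / 0.80 = 89,375,000 BTU = 893.8 therm → 893.8 × £1.01 = £902.69; + 12 × £7.93 standing = £997.85
Electric: 71,500,000 BTU / 3412 = 20,960 kWh → × £0.250 = £5,238.86; + 12 × £20.52 standing = £5,485.10
Difference = |£997.85 − £5,485.10| = £4,487.26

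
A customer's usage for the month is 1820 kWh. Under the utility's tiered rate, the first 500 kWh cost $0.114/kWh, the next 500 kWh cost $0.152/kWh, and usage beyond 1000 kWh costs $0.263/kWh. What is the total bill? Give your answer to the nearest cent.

$348.66

First 500 kWh × $0.114 = $57.00
Next 500 kWh × $0.152 = $76.00
Remaining 820 kWh × $0.263 = $215.66
Total = $348.66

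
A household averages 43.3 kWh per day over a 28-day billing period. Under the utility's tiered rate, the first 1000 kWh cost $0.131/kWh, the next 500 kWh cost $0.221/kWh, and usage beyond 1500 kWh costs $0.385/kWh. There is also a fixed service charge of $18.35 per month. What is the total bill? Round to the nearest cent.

$196.29

Usage = 43.3 kWh/day × 28 days = 1212.4 kWh
First 1000 kWh × $0.131 = $131.00
Next 212.4 kWh × $0.221 = $46.94
Remaining tier: 0 kWh (not reached)
Energy charge = $177.94; + service $18.35 = $196.29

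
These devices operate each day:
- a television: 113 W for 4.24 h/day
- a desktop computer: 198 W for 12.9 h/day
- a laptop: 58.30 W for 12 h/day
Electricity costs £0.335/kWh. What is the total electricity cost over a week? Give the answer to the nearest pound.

£9

television: 113 W × 4.24 h × 7 d = 3,354 Wh = 3.354 kWh
desktop computer: 198 W × 12.9 h × 7 d = 17,879 Wh = 17.88 kWh
laptop: 58.30 W × 12 h × 7 d = 4,897 Wh = 4.897 kWh
Total energy = 3.354 + 17.88 + 4.897 = 26.13 kWh
Cost = 26.13 kWh × £0.335 = £8.75 ≈ £9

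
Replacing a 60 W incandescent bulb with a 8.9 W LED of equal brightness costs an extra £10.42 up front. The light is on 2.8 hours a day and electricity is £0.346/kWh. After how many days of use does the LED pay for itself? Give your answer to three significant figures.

210 days

Power saved = 60 − 8.9 = 51.1 W
Daily energy saved = 51.1 W × 2.8 h = 143.1 Wh = 0.14308 kWh
Daily savings = 0.14308 × £0.346 = £0.0495
Payback = £10.42 / £0.0495 per day = 210.5 days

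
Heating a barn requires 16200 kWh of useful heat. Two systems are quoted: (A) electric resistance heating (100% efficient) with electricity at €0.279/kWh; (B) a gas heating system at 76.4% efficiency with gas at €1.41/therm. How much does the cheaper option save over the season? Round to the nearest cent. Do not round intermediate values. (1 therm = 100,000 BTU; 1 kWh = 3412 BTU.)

€3499.68

Heat load = 16200 kWh × 3412 = 55,274,400 BTU
Gas: input = 55,274,400 / 0.764 = 72,348,691 BTU = 723.5 therm → 723.5 × €1.41 = €1,020.12
Electric: 55,274,400 BTU / 3412 = 16,200 kWh → × €0.279 = €4,519.80
Difference = |€1,020.12 − €4,519.80| = €3,499.68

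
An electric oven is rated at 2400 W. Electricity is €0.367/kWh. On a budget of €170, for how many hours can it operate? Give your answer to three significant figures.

193 h

Energy budget = €170 / €0.367 per kWh = 463.2 kWh = 463,215 Wh
Runtime = 463,215 Wh / 2400 W = 193 h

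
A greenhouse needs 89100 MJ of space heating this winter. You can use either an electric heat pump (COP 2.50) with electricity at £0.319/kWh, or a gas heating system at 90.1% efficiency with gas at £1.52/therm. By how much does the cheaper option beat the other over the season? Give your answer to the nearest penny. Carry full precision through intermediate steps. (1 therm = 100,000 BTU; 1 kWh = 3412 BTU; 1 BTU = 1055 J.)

£1733.63

Heat load = 89100 MJ = 89,100,000,000 J / 1055 = 84,454,976 BTU
Gas: input = 84,454,976 / 0.901 = 93,734,713 BTU = 937.3 therm → 937.3 × £1.52 = £1,424.77
Heat pump: 84,454,976 BTU / 3412 = 24,750 kWh heat; / 2.50 = 9,901 kWh in → × £0.319 = £3,158.40
Difference = |£1,424.77 − £3,158.40| = £1,733.63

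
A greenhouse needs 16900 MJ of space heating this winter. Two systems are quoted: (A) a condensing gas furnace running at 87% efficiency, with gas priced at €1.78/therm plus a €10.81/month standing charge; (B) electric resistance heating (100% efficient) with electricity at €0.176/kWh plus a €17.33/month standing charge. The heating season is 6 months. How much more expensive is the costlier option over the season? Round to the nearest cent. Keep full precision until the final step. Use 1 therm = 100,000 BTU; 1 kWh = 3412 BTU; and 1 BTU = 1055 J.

Heat load = 16900 MJ = 16,900,000,000 J / 1055 = 16,018,957 BTU
Gas: input = 16,018,957 / 0.87 = 18,412,595 BTU = 184.1 therm → 184.1 × €1.78 = €327.74; + 6 × €10.81 standing = €392.60
Electric: 16,018,957 BTU / 3412 = 4,695 kWh → × €0.176 = €826.30; + 6 × €17.33 standing = €930.28
Difference = |€392.60 − €930.28| = €537.68

€537.68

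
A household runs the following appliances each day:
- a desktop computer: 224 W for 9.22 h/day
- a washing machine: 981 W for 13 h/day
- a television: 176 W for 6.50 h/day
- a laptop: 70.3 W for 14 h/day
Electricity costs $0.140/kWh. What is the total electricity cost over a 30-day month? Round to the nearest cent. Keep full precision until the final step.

desktop computer: 224 W × 9.22 h × 30 d = 61,958 Wh = 61.96 kWh
washing machine: 981 W × 13 h × 30 d = 382,590 Wh = 382.6 kWh
television: 176 W × 6.50 h × 30 d = 34,320 Wh = 34.32 kWh
laptop: 70.3 W × 14 h × 30 d = 29,526 Wh = 29.53 kWh
Total energy = 61.96 + 382.6 + 34.32 + 29.53 = 508.4 kWh
Cost = 508.4 kWh × $0.140 = $71.18

$71.18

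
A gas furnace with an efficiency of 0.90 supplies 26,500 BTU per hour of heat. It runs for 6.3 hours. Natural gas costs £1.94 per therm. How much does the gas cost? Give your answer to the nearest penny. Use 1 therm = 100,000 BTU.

£3.60

Heat delivered = 26,500 BTU/h × 6.3 h = 166,950 BTU
Gas input = 166,950 / 0.90 = 185,500 BTU
= 185,500 / 100,000 = 1.855 therm
Cost = 1.855 × £1.94/therm = £3.60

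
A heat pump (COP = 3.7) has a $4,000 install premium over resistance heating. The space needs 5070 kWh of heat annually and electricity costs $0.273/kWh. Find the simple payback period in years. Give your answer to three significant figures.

Resistance: 5070 kWh × $0.273 = $1,384.11/yr
Heat pump: 5070 / 3.7 = 1370 kWh in → × $0.273 = $374.08/yr
Annual savings = $1,010.03
Payback = $4,000 / $1,010.03 = 3.96 years

3.96 years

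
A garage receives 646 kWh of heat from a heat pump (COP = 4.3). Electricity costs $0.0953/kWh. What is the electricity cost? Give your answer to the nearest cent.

Electrical input = 646 kWh / 4.3 = 150.2 kWh
Cost = 150.2 × $0.0953/kWh = $14.32

$14.32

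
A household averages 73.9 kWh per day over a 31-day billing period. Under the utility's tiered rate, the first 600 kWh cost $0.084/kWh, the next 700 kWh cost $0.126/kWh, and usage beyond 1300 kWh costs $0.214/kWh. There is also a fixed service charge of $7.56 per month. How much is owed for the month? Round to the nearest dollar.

Usage = 73.9 kWh/day × 31 days = 2290.9 kWh
First 600 kWh × $0.084 = $50.40
Next 700 kWh × $0.126 = $88.20
Remaining 990.9 kWh × $0.214 = $212.05
Energy charge = $350.65; + service $7.56 = $358.21 ≈ $358

$358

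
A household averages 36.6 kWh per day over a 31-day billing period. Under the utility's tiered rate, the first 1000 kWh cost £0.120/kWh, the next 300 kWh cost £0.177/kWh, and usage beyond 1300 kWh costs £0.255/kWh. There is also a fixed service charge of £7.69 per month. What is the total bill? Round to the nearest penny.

Usage = 36.6 kWh/day × 31 days = 1134.6 kWh
First 1000 kWh × £0.120 = £120.00
Next 134.6 kWh × £0.177 = £23.82
Remaining tier: 0 kWh (not reached)
Energy charge = £143.82; + service £7.69 = £151.51

£151.51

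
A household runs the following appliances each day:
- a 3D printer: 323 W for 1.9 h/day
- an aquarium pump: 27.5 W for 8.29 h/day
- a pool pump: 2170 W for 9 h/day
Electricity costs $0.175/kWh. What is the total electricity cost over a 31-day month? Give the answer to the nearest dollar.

$111

3D printer: 323 W × 1.9 h × 31 d = 19,025 Wh = 19.02 kWh
aquarium pump: 27.5 W × 8.29 h × 31 d = 7,067 Wh = 7.067 kWh
pool pump: 2170 W × 9 h × 31 d = 605,430 Wh = 605.4 kWh
Total energy = 19.02 + 7.067 + 605.4 = 631.5 kWh
Cost = 631.5 kWh × $0.175 = $110.52 ≈ $111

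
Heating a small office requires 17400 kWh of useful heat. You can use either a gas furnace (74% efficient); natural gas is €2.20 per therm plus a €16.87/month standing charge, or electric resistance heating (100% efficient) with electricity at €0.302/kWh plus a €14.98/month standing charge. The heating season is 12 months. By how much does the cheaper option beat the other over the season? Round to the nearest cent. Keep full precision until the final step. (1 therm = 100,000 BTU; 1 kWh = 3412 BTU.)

€3467.10

Heat load = 17400 kWh × 3412 = 59,368,800 BTU
Gas: input = 59,368,800 / 0.74 = 80,228,108 BTU = 802.3 therm → 802.3 × €2.20 = €1,765.02; + 12 × €16.87 standing = €1,967.46
Electric: 59,368,800 BTU / 3412 = 17,400 kWh → × €0.302 = €5,254.80; + 12 × €14.98 standing = €5,434.56
Difference = |€1,967.46 − €5,434.56| = €3,467.10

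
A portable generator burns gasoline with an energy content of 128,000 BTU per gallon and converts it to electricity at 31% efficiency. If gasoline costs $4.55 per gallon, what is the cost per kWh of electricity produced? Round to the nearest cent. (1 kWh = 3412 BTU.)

Electrical output per gallon = 128,000 BTU × 0.31 / 3412 BTU/kWh = 11.63 kWh
Cost per kWh = $4.55 / 11.63 kWh = $0.391

$0.39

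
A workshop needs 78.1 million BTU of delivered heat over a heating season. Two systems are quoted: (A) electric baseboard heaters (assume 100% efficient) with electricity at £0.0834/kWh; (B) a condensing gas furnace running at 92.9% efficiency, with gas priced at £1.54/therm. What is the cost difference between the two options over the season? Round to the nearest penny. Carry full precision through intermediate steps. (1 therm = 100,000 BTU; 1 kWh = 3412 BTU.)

£614.35

Heat load = 78.1 × 10⁶ BTU = 78,100,000 BTU
Gas: input = 78,100,000 / 0.929 = 84,068,891 BTU = 840.7 therm → 840.7 × £1.54 = £1,294.66
Electric: 78,100,000 BTU / 3412 = 22,890 kWh → × £0.0834 = £1,909.01
Difference = |£1,294.66 − £1,909.01| = £614.35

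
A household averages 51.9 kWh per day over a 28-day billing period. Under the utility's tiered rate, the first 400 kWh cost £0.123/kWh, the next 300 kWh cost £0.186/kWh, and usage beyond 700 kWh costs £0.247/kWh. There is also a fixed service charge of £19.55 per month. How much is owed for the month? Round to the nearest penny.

Usage = 51.9 kWh/day × 28 days = 1453.2 kWh
First 400 kWh × £0.123 = £49.20
Next 300 kWh × £0.186 = £55.80
Remaining 753.2 kWh × £0.247 = £186.04
Energy charge = £291.04; + service £19.55 = £310.59

£310.59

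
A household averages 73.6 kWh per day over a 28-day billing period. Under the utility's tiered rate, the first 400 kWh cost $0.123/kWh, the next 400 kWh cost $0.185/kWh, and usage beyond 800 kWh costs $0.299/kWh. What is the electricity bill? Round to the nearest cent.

$500.18

Usage = 73.6 kWh/day × 28 days = 2060.8 kWh
First 400 kWh × $0.123 = $49.20
Next 400 kWh × $0.185 = $74.00
Remaining 1260.8 kWh × $0.299 = $376.98
Total = $500.18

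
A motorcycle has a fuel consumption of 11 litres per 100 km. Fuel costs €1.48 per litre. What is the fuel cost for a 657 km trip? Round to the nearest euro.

€107

Fuel = 11 L/100 km × 657 km / 100 = 72.27 L
Cost = 72.27 L × €1.48/L = €106.96 ≈ €107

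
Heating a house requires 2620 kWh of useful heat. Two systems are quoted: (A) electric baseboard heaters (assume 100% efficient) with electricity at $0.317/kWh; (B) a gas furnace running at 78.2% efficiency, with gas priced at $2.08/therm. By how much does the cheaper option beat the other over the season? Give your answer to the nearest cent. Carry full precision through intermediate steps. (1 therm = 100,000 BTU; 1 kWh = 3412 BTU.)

Heat load = 2620 kWh × 3412 = 8,939,440 BTU
Gas: input = 8,939,440 / 0.782 = 11,431,509 BTU = 114.3 therm → 114.3 × $2.08 = $237.78
Electric: 8,939,440 BTU / 3412 = 2,620 kWh → × $0.317 = $830.54
Difference = |$237.78 − $830.54| = $592.76

$592.76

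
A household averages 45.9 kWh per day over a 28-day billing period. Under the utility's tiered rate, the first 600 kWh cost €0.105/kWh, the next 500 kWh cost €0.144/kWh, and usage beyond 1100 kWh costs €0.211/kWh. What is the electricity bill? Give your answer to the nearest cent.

Usage = 45.9 kWh/day × 28 days = 1285.2 kWh
First 600 kWh × €0.105 = €63.00
Next 500 kWh × €0.144 = €72.00
Remaining 185.2 kWh × €0.211 = €39.08
Total = €174.08

€174.08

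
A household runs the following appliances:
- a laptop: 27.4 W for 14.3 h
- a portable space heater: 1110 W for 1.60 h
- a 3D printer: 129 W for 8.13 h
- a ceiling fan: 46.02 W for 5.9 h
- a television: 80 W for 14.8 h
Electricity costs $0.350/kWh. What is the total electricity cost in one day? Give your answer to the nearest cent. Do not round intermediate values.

$1.64

laptop: 27.4 W × 14.3 h = 392 Wh = 0.3918 kWh
portable space heater: 1110 W × 1.60 h = 1,776 Wh = 1.776 kWh
3D printer: 129 W × 8.13 h = 1,049 Wh = 1.049 kWh
ceiling fan: 46.02 W × 5.9 h = 272 Wh = 0.2715 kWh
television: 80 W × 14.8 h = 1,184 Wh = 1.184 kWh
Total energy = 0.3918 + 1.776 + 1.049 + 0.2715 + 1.184 = 4.672 kWh
Cost = 4.672 kWh × $0.350 = $1.64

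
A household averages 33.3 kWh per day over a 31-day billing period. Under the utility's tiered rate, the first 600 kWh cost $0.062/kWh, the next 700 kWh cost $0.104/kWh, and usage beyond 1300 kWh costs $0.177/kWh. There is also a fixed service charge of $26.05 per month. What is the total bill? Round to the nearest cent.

$108.21

Usage = 33.3 kWh/day × 31 days = 1032.3 kWh
First 600 kWh × $0.062 = $37.20
Next 432.3 kWh × $0.104 = $44.96
Remaining tier: 0 kWh (not reached)
Energy charge = $82.16; + service $26.05 = $108.21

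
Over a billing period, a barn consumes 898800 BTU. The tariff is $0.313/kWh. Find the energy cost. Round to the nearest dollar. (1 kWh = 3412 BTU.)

898800 BTU × (0.00029308 kWh/BTU) = 263.4 kWh
Cost = 263.4 kWh × $0.313/kWh = $82.45 ≈ $82

$82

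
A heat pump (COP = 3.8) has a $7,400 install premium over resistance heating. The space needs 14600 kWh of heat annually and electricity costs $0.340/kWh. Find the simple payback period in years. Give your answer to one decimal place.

2.0 years

Resistance: 14600 kWh × $0.340 = $4,964.00/yr
Heat pump: 14600 / 3.8 = 3842 kWh in → × $0.340 = $1,306.32/yr
Annual savings = $3,657.68
Payback = $7,400 / $3,657.68 = 2.02 years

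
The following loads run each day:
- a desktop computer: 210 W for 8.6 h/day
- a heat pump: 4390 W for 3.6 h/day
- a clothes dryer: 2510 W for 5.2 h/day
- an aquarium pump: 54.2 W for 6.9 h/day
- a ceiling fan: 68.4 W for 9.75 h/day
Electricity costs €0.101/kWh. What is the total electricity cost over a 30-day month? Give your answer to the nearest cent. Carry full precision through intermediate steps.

€96.06

desktop computer: 210 W × 8.6 h × 30 d = 54,180 Wh = 54.18 kWh
heat pump: 4390 W × 3.6 h × 30 d = 474,120 Wh = 474.1 kWh
clothes dryer: 2510 W × 5.2 h × 30 d = 391,560 Wh = 391.6 kWh
aquarium pump: 54.2 W × 6.9 h × 30 d = 11,219 Wh = 11.22 kWh
ceiling fan: 68.4 W × 9.75 h × 30 d = 20,007 Wh = 20.01 kWh
Total energy = 54.18 + 474.1 + 391.6 + 11.22 + 20.01 = 951.1 kWh
Cost = 951.1 kWh × €0.101 = €96.06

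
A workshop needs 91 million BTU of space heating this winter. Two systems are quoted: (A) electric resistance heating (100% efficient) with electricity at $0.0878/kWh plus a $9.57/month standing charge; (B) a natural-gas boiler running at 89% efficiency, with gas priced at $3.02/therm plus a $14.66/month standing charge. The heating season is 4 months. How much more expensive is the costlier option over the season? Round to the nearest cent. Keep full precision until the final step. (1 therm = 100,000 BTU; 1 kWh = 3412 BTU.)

$766.55

Heat load = 91 × 10⁶ BTU = 91,000,000 BTU
Gas: input = 91,000,000 / 0.89 = 102,247,191 BTU = 1,022 therm → 1,022 × $3.02 = $3,087.87; + 4 × $14.66 standing = $3,146.51
Electric: 91,000,000 BTU / 3412 = 26,670 kWh → × $0.0878 = $2,341.68; + 4 × $9.57 standing = $2,379.96
Difference = |$3,146.51 − $2,379.96| = $766.55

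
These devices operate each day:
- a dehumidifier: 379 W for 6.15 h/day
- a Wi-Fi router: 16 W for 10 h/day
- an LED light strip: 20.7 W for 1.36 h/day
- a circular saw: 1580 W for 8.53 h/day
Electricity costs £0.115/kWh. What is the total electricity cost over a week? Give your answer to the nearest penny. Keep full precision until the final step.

dehumidifier: 379 W × 6.15 h × 7 d = 16,316 Wh = 16.32 kWh
Wi-Fi router: 16 W × 10 h × 7 d = 1,120 Wh = 1.12 kWh
LED light strip: 20.7 W × 1.36 h × 7 d = 197 Wh = 0.1971 kWh
circular saw: 1580 W × 8.53 h × 7 d = 94,342 Wh = 94.34 kWh
Total energy = 16.32 + 1.12 + 0.1971 + 94.34 = 112 kWh
Cost = 112 kWh × £0.115 = £12.88

£12.88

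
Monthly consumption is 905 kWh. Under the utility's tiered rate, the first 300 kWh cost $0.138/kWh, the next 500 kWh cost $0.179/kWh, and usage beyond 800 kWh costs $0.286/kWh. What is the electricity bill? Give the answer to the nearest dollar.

$161

First 300 kWh × $0.138 = $41.40
Next 500 kWh × $0.179 = $89.50
Remaining 105 kWh × $0.286 = $30.03
Total = $160.93 ≈ $161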